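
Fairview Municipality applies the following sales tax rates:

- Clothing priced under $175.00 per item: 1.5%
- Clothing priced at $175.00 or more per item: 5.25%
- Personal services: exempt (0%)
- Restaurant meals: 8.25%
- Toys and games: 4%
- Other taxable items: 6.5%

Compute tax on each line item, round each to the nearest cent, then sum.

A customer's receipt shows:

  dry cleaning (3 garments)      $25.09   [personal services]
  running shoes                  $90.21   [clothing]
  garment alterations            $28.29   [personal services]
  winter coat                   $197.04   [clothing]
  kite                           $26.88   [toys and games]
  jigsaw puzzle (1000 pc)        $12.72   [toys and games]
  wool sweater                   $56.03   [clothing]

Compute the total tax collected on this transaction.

$14.12

Dry cleaning (3 garments) $25.09: personal services → 0% → $0.00
Running shoes $90.21: clothing, under $175.00 → 1.5% → $1.35
Garment alterations $28.29: personal services → 0% → $0.00
Winter coat $197.04: clothing, $175.00 or more → 5.25% → $10.34
Kite $26.88: toys and games → 4% → $1.08
Jigsaw puzzle (1000 pc) $12.72: toys and games → 4% → $0.51
Wool sweater $56.03: clothing, under $175.00 → 1.5% → $0.84
Total tax = $1.35 + $10.34 + $1.08 + $0.51 + $0.84 = $14.12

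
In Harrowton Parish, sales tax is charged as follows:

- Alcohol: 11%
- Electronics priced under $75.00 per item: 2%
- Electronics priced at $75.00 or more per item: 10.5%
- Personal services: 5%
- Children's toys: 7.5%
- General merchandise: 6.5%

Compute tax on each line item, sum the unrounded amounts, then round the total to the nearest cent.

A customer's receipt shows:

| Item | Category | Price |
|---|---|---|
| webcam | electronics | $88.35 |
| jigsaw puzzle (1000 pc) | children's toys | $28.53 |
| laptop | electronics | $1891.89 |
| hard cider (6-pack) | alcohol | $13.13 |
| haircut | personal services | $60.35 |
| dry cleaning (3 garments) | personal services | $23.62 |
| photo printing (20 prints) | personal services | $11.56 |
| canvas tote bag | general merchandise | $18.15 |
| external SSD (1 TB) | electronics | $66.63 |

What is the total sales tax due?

Webcam $88.35: electronics, $75.00 or more → 10.5% → $9.27675
Jigsaw puzzle (1000 pc) $28.53: children's toys → 7.5% → $2.13975
Laptop $1891.89: electronics, $75.00 or more → 10.5% → $198.64845
Hard cider (6-pack) $13.13: alcohol → 11% → $1.4443
Haircut $60.35: personal services → 5% → $3.0175
Dry cleaning (3 garments) $23.62: personal services → 5% → $1.181
Photo printing (20 prints) $11.56: personal services → 5% → $0.578
Canvas tote bag $18.15: general merchandise → 6.5% → $1.17975
External SSD (1 TB) $66.63: electronics, under $75.00 → 2% → $1.3326
Unrounded tax sum = $218.7981 → $218.80

$218.80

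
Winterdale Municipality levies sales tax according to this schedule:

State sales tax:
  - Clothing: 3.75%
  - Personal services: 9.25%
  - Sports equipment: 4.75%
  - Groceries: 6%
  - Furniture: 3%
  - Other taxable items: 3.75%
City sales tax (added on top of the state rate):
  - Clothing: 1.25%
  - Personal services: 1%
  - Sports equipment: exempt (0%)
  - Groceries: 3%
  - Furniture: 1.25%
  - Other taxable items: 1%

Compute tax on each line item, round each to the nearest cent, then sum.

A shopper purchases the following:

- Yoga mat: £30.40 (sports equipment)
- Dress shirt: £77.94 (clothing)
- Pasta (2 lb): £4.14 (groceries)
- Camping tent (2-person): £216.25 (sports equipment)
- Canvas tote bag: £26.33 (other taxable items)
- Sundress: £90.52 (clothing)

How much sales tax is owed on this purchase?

£21.76

Yoga mat £30.40: sports equipment → 4.75% + 0% city = 4.75% → £1.44
Dress shirt £77.94: clothing → 3.75% + 1.25% city = 5% → £3.90
Pasta (2 lb) £4.14: groceries → 6% + 3% city = 9% → £0.37
Camping tent (2-person) £216.25: sports equipment → 4.75% + 0% city = 4.75% → £10.27
Canvas tote bag £26.33: other taxable items → 3.75% + 1% city = 4.75% → £1.25
Sundress £90.52: clothing → 3.75% + 1.25% city = 5% → £4.53
Total tax = £1.44 + £3.90 + £0.37 + £10.27 + £1.25 + £4.53 = £21.76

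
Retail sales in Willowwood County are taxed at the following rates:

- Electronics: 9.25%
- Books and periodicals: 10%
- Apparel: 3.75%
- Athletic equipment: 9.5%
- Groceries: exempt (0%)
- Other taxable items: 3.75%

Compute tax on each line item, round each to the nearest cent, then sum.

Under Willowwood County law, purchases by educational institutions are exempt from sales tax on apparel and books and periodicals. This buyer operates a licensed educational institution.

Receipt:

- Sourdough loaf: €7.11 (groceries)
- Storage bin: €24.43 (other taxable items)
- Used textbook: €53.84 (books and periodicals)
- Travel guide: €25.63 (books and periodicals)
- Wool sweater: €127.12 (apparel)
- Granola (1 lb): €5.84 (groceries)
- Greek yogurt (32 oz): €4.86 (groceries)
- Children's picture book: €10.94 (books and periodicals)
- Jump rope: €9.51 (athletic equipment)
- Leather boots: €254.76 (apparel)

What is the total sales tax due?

Sourdough loaf €7.11: groceries → 0% → €0.00
Storage bin €24.43: other taxable items → 3.75% → €0.92
Used textbook €53.84: books and periodicals, buyer-exempt → 0% → €0.00
Travel guide €25.63: books and periodicals, buyer-exempt → 0% → €0.00
Wool sweater €127.12: apparel, buyer-exempt → 0% → €0.00
Granola (1 lb) €5.84: groceries → 0% → €0.00
Greek yogurt (32 oz) €4.86: groceries → 0% → €0.00
Children's picture book €10.94: books and periodicals, buyer-exempt → 0% → €0.00
Jump rope €9.51: athletic equipment → 9.5% → €0.90
Leather boots €254.76: apparel, buyer-exempt → 0% → €0.00
Total tax = €0.92 + €0.90 = €1.82

€1.82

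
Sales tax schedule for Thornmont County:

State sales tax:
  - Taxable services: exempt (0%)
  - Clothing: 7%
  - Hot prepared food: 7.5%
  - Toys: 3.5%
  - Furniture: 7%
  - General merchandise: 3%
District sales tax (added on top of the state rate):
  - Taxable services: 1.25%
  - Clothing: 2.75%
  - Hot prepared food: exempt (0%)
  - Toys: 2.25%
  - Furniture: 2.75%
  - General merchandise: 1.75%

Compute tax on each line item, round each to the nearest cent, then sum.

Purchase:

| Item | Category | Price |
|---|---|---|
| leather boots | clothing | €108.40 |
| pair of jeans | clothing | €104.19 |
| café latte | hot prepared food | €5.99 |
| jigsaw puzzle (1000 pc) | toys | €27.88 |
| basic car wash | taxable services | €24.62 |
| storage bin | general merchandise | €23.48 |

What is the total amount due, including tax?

€318.77

Leather boots €108.40: clothing → 7% + 2.75% district = 9.75% → €10.57
Pair of jeans €104.19: clothing → 7% + 2.75% district = 9.75% → €10.16
Café latte €5.99: hot prepared food → 7.5% + 0% district = 7.5% → €0.45
Jigsaw puzzle (1000 pc) €27.88: toys → 3.5% + 2.25% district = 5.75% → €1.60
Basic car wash €24.62: taxable services → 0% + 1.25% district = 1.25% → €0.31
Storage bin €23.48: general merchandise → 3% + 1.75% district = 4.75% → €1.12
Subtotal = €294.56; tax = €24.21; total due = €318.77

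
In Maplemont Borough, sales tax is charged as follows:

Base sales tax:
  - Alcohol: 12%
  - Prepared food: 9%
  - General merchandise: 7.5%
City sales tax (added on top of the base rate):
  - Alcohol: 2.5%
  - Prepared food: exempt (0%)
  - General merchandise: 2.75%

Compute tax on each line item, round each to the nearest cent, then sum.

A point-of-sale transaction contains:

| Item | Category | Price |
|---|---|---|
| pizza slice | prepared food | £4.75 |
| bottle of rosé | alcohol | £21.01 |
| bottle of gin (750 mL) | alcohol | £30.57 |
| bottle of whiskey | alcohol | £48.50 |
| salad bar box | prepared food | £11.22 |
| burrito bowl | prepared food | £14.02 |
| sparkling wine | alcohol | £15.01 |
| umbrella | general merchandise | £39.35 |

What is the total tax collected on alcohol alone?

Bottle of rosé £21.01: alcohol → 12% + 2.5% city = 14.5% → £3.05
Bottle of gin (750 mL) £30.57: alcohol → 12% + 2.5% city = 14.5% → £4.43
Bottle of whiskey £48.50: alcohol → 12% + 2.5% city = 14.5% → £7.03
Sparkling wine £15.01: alcohol → 12% + 2.5% city = 14.5% → £2.18
Tax on alcohol = £3.05 + £4.43 + £7.03 + £2.18 = £16.69

£16.69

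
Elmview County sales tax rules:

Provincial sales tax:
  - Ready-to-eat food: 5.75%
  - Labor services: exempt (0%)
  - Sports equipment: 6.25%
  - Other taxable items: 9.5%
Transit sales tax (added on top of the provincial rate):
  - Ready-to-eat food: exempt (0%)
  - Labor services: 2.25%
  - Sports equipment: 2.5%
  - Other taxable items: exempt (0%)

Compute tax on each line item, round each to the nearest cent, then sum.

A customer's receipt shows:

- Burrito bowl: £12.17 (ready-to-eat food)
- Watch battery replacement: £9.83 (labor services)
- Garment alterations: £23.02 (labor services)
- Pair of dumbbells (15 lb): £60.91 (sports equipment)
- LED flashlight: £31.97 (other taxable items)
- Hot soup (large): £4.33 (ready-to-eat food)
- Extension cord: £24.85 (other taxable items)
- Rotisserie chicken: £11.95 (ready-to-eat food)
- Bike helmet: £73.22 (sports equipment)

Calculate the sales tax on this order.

£19.52

Burrito bowl £12.17: ready-to-eat food → 5.75% + 0% transit = 5.75% → £0.70
Watch battery replacement £9.83: labor services → 0% + 2.25% transit = 2.25% → £0.22
Garment alterations £23.02: labor services → 0% + 2.25% transit = 2.25% → £0.52
Pair of dumbbells (15 lb) £60.91: sports equipment → 6.25% + 2.5% transit = 8.75% → £5.33
LED flashlight £31.97: other taxable items → 9.5% + 0% transit = 9.5% → £3.04
Hot soup (large) £4.33: ready-to-eat food → 5.75% + 0% transit = 5.75% → £0.25
Extension cord £24.85: other taxable items → 9.5% + 0% transit = 9.5% → £2.36
Rotisserie chicken £11.95: ready-to-eat food → 5.75% + 0% transit = 5.75% → £0.69
Bike helmet £73.22: sports equipment → 6.25% + 2.5% transit = 8.75% → £6.41
Total tax = £0.70 + £0.22 + £0.52 + £5.33 + £3.04 + £0.25 + £2.36 + £0.69 + £6.41 = £19.52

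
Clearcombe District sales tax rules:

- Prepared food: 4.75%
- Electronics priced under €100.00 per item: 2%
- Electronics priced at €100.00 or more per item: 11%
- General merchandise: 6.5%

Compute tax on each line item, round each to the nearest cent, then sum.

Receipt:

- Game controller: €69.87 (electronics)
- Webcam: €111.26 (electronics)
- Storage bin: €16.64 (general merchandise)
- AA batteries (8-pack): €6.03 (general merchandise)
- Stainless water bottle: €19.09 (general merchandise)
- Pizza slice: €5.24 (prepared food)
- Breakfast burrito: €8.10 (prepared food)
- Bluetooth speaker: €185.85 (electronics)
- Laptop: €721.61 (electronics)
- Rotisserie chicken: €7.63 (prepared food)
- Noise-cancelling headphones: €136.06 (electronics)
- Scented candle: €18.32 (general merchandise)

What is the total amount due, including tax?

Game controller €69.87: electronics, under €100.00 → 2% → €1.40
Webcam €111.26: electronics, €100.00 or more → 11% → €12.24
Storage bin €16.64: general merchandise → 6.5% → €1.08
AA batteries (8-pack) €6.03: general merchandise → 6.5% → €0.39
Stainless water bottle €19.09: general merchandise → 6.5% → €1.24
Pizza slice €5.24: prepared food → 4.75% → €0.25
Breakfast burrito €8.10: prepared food → 4.75% → €0.38
Bluetooth speaker €185.85: electronics, €100.00 or more → 11% → €20.44
Laptop €721.61: electronics, €100.00 or more → 11% → €79.38
Rotisserie chicken €7.63: prepared food → 4.75% → €0.36
Noise-cancelling headphones €136.06: electronics, €100.00 or more → 11% → €14.97
Scented candle €18.32: general merchandise → 6.5% → €1.19
Subtotal = €1305.70; tax = €133.32; total due = €1439.02

€1439.02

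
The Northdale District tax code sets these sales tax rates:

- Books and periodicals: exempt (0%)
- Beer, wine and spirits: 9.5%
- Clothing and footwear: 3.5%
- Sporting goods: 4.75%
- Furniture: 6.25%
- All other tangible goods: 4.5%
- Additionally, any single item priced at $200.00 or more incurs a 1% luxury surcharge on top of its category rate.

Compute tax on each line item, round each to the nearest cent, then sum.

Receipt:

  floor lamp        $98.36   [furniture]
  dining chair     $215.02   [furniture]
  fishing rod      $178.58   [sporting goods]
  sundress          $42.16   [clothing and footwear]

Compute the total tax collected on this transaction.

Floor lamp $98.36: furniture → 6.25% → $6.15
Dining chair $215.02: furniture → 6.25% + 1% surcharge = 7.25% → $15.59
Fishing rod $178.58: sporting goods → 4.75% → $8.48
Sundress $42.16: clothing and footwear → 3.5% → $1.48
Total tax = $6.15 + $15.59 + $8.48 + $1.48 = $31.70

$31.70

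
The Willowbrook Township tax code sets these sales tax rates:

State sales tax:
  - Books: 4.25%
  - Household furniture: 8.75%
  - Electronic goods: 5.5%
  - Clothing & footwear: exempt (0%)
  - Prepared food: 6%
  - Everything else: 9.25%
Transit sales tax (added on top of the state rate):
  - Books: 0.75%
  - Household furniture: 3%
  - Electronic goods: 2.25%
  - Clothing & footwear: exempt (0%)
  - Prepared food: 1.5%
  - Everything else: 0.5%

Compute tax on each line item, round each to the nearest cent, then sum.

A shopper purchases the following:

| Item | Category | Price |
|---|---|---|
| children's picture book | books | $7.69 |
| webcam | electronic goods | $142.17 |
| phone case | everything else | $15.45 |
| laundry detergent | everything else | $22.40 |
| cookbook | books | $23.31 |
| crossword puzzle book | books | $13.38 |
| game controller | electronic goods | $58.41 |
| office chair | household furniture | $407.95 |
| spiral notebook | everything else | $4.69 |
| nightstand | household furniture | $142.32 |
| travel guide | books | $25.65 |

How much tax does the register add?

Children's picture book $7.69: books → 4.25% + 0.75% transit = 5% → $0.38
Webcam $142.17: electronic goods → 5.5% + 2.25% transit = 7.75% → $11.02
Phone case $15.45: everything else → 9.25% + 0.5% transit = 9.75% → $1.51
Laundry detergent $22.40: everything else → 9.25% + 0.5% transit = 9.75% → $2.18
Cookbook $23.31: books → 4.25% + 0.75% transit = 5% → $1.17
Crossword puzzle book $13.38: books → 4.25% + 0.75% transit = 5% → $0.67
Game controller $58.41: electronic goods → 5.5% + 2.25% transit = 7.75% → $4.53
Office chair $407.95: household furniture → 8.75% + 3% transit = 11.75% → $47.93
Spiral notebook $4.69: everything else → 9.25% + 0.5% transit = 9.75% → $0.46
Nightstand $142.32: household furniture → 8.75% + 3% transit = 11.75% → $16.72
Travel guide $25.65: books → 4.25% + 0.75% transit = 5% → $1.28
Total tax = $0.38 + $11.02 + $1.51 + $2.18 + $1.17 + $0.67 + $4.53 + $47.93 + $0.46 + $16.72 + $1.28 = $87.85

$87.85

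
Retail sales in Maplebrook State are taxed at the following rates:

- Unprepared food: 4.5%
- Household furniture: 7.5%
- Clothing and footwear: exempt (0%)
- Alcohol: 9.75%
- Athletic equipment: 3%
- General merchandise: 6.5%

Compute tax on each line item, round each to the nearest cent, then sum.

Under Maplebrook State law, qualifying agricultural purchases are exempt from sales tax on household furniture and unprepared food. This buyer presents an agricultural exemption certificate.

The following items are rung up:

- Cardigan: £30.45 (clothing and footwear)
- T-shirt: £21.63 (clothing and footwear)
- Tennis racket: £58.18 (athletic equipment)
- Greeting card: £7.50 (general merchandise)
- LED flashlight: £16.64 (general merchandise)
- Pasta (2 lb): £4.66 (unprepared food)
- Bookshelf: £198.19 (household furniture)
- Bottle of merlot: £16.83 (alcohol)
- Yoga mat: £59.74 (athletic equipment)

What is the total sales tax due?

Cardigan £30.45: clothing and footwear → 0% → £0.00
T-shirt £21.63: clothing and footwear → 0% → £0.00
Tennis racket £58.18: athletic equipment → 3% → £1.75
Greeting card £7.50: general merchandise → 6.5% → £0.49
LED flashlight £16.64: general merchandise → 6.5% → £1.08
Pasta (2 lb) £4.66: unprepared food, buyer-exempt → 0% → £0.00
Bookshelf £198.19: household furniture, buyer-exempt → 0% → £0.00
Bottle of merlot £16.83: alcohol → 9.75% → £1.64
Yoga mat £59.74: athletic equipment → 3% → £1.79
Total tax = £1.75 + £0.49 + £1.08 + £1.64 + £1.79 = £6.75

£6.75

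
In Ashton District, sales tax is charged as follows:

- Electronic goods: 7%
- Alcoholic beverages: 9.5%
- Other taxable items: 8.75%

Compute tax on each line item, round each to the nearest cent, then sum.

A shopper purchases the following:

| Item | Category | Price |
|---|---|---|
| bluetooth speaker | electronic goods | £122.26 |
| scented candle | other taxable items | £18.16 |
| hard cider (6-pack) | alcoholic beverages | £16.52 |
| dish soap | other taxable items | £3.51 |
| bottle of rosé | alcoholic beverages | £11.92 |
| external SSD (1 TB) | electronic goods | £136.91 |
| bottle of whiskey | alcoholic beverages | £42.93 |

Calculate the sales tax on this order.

Bluetooth speaker £122.26: electronic goods → 7% → £8.56
Scented candle £18.16: other taxable items → 8.75% → £1.59
Hard cider (6-pack) £16.52: alcoholic beverages → 9.5% → £1.57
Dish soap £3.51: other taxable items → 8.75% → £0.31
Bottle of rosé £11.92: alcoholic beverages → 9.5% → £1.13
External SSD (1 TB) £136.91: electronic goods → 7% → £9.58
Bottle of whiskey £42.93: alcoholic beverages → 9.5% → £4.08
Total tax = £8.56 + £1.59 + £1.57 + £0.31 + £1.13 + £9.58 + £4.08 = £26.82

£26.82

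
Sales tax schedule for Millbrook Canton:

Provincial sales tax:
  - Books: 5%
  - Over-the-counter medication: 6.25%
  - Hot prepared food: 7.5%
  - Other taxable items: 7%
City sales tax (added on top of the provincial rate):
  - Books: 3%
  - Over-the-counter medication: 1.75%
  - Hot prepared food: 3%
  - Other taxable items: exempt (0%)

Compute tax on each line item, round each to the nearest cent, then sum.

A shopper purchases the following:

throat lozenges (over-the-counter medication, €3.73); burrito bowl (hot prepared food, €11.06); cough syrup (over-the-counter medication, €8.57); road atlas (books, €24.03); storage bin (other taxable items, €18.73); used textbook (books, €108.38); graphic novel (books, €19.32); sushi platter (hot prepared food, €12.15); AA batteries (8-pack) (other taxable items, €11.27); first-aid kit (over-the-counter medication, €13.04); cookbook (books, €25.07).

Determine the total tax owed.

€20.72

Throat lozenges €3.73: over-the-counter medication → 6.25% + 1.75% city = 8% → €0.30
Burrito bowl €11.06: hot prepared food → 7.5% + 3% city = 10.5% → €1.16
Cough syrup €8.57: over-the-counter medication → 6.25% + 1.75% city = 8% → €0.69
Road atlas €24.03: books → 5% + 3% city = 8% → €1.92
Storage bin €18.73: other taxable items → 7% + 0% city = 7% → €1.31
Used textbook €108.38: books → 5% + 3% city = 8% → €8.67
Graphic novel €19.32: books → 5% + 3% city = 8% → €1.55
Sushi platter €12.15: hot prepared food → 7.5% + 3% city = 10.5% → €1.28
AA batteries (8-pack) €11.27: other taxable items → 7% + 0% city = 7% → €0.79
First-aid kit €13.04: over-the-counter medication → 6.25% + 1.75% city = 8% → €1.04
Cookbook €25.07: books → 5% + 3% city = 8% → €2.01
Total tax = €0.30 + €1.16 + €0.69 + €1.92 + €1.31 + €8.67 + €1.55 + €1.28 + €0.79 + €1.04 + €2.01 = €20.72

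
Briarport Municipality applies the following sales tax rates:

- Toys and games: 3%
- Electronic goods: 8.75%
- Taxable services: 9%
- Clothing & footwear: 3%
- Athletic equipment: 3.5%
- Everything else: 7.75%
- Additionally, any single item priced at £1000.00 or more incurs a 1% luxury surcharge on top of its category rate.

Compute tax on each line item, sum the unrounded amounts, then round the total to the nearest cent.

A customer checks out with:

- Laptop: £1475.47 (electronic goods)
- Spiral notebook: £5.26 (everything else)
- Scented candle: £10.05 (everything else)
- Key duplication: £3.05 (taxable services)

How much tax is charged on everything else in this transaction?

Spiral notebook £5.26: everything else → 7.75% → £0.40765
Scented candle £10.05: everything else → 7.75% → £0.778875
Tax on everything else: unrounded sum = £1.186525 → £1.19

£1.19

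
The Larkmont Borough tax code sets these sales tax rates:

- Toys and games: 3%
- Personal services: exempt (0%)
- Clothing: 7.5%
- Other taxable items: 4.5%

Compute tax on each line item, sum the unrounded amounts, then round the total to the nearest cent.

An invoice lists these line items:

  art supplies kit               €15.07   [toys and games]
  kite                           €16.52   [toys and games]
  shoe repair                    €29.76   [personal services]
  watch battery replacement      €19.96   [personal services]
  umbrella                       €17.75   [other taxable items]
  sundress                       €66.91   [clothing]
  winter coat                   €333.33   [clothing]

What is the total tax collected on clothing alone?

Sundress €66.91: clothing → 7.5% → €5.01825
Winter coat €333.33: clothing → 7.5% → €24.99975
Tax on clothing: unrounded sum = €30.018 → €30.02

€30.02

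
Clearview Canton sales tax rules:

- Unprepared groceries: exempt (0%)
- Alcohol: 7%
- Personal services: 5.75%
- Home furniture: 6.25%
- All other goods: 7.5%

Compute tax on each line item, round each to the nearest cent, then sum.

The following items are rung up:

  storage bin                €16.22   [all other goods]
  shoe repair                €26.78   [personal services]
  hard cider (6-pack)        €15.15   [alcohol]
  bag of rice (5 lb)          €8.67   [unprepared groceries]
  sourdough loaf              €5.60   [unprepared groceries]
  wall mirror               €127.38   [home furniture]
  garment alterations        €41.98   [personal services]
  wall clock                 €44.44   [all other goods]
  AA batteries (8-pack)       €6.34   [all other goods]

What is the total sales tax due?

€18.00

Storage bin €16.22: all other goods → 7.5% → €1.22
Shoe repair €26.78: personal services → 5.75% → €1.54
Hard cider (6-pack) €15.15: alcohol → 7% → €1.06
Bag of rice (5 lb) €8.67: unprepared groceries → 0% → €0.00
Sourdough loaf €5.60: unprepared groceries → 0% → €0.00
Wall mirror €127.38: home furniture → 6.25% → €7.96
Garment alterations €41.98: personal services → 5.75% → €2.41
Wall clock €44.44: all other goods → 7.5% → €3.33
AA batteries (8-pack) €6.34: all other goods → 7.5% → €0.48
Total tax = €1.22 + €1.54 + €1.06 + €7.96 + €2.41 + €3.33 + €0.48 = €18.00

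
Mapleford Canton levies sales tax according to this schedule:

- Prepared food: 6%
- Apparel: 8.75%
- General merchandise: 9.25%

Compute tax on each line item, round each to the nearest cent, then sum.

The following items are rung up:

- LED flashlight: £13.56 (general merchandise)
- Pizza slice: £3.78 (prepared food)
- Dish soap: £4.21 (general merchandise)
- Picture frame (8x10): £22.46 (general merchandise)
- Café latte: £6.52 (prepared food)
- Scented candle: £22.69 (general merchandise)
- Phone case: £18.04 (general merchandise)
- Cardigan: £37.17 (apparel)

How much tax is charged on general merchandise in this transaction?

£7.49

LED flashlight £13.56: general merchandise → 9.25% → £1.25
Dish soap £4.21: general merchandise → 9.25% → £0.39
Picture frame (8x10) £22.46: general merchandise → 9.25% → £2.08
Scented candle £22.69: general merchandise → 9.25% → £2.10
Phone case £18.04: general merchandise → 9.25% → £1.67
Tax on general merchandise = £1.25 + £0.39 + £2.08 + £2.10 + £1.67 = £7.49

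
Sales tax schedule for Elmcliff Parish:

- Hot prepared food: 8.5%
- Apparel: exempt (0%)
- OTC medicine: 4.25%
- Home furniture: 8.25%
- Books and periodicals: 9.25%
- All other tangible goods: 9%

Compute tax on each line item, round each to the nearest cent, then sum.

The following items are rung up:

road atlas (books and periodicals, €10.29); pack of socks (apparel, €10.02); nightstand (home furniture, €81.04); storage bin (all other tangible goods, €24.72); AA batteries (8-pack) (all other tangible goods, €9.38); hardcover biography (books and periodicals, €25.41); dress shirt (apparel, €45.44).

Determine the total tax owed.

Road atlas €10.29: books and periodicals → 9.25% → €0.95
Pack of socks €10.02: apparel → 0% → €0.00
Nightstand €81.04: home furniture → 8.25% → €6.69
Storage bin €24.72: all other tangible goods → 9% → €2.22
AA batteries (8-pack) €9.38: all other tangible goods → 9% → €0.84
Hardcover biography €25.41: books and periodicals → 9.25% → €2.35
Dress shirt €45.44: apparel → 0% → €0.00
Total tax = €0.95 + €6.69 + €2.22 + €0.84 + €2.35 = €13.05

€13.05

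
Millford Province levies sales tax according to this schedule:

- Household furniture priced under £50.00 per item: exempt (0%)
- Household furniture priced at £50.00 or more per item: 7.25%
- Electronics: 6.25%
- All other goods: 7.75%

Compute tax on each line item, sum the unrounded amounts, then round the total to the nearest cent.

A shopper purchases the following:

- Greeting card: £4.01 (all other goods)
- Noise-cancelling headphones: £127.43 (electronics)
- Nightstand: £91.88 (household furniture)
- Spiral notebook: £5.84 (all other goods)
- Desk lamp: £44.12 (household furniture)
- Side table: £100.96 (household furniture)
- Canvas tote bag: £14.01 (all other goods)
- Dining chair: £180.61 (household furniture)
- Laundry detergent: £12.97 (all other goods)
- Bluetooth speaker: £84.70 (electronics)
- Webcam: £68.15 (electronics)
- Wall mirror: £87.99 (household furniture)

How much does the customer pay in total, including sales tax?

£876.50

Greeting card £4.01: all other goods → 7.75% → £0.310775
Noise-cancelling headphones £127.43: electronics → 6.25% → £7.964375
Nightstand £91.88: household furniture, £50.00 or more → 7.25% → £6.6613
Spiral notebook £5.84: all other goods → 7.75% → £0.4526
Desk lamp £44.12: household furniture, under £50.00 → 0% → £0.00
Side table £100.96: household furniture, £50.00 or more → 7.25% → £7.3196
Canvas tote bag £14.01: all other goods → 7.75% → £1.085775
Dining chair £180.61: household furniture, £50.00 or more → 7.25% → £13.094225
Laundry detergent £12.97: all other goods → 7.75% → £1.005175
Bluetooth speaker £84.70: electronics → 6.25% → £5.29375
Webcam £68.15: electronics → 6.25% → £4.259375
Wall mirror £87.99: household furniture, £50.00 or more → 7.25% → £6.379275
Subtotal = £822.67; unrounded tax = £53.826225 → £53.83; total due = £876.50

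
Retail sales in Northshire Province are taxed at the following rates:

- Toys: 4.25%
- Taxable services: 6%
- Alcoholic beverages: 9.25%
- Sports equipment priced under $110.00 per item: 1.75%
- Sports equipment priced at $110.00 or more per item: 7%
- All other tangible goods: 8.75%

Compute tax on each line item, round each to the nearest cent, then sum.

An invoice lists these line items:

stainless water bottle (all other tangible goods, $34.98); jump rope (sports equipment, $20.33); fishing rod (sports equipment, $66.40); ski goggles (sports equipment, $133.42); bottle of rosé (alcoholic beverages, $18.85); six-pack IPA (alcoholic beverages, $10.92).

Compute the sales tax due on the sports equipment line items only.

$10.86

Jump rope $20.33: sports equipment, under $110.00 → 1.75% → $0.36
Fishing rod $66.40: sports equipment, under $110.00 → 1.75% → $1.16
Ski goggles $133.42: sports equipment, $110.00 or more → 7% → $9.34
Tax on sports equipment = $0.36 + $1.16 + $9.34 = $10.86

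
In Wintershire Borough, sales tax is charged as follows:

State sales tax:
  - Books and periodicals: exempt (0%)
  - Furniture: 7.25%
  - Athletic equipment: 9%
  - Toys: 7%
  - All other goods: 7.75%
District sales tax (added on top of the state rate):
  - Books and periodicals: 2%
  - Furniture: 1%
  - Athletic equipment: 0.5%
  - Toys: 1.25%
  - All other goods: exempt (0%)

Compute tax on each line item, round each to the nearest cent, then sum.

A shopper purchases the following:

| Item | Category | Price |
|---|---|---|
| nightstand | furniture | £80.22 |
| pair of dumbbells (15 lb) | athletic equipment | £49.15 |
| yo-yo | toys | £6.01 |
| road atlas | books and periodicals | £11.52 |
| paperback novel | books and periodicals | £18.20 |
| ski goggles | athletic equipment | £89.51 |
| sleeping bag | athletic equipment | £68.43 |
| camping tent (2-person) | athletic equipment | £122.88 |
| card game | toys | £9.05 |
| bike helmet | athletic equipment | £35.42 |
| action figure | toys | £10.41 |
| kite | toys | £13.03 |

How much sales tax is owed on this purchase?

£45.09

Nightstand £80.22: furniture → 7.25% + 1% district = 8.25% → £6.62
Pair of dumbbells (15 lb) £49.15: athletic equipment → 9% + 0.5% district = 9.5% → £4.67
Yo-yo £6.01: toys → 7% + 1.25% district = 8.25% → £0.50
Road atlas £11.52: books and periodicals → 0% + 2% district = 2% → £0.23
Paperback novel £18.20: books and periodicals → 0% + 2% district = 2% → £0.36
Ski goggles £89.51: athletic equipment → 9% + 0.5% district = 9.5% → £8.50
Sleeping bag £68.43: athletic equipment → 9% + 0.5% district = 9.5% → £6.50
Camping tent (2-person) £122.88: athletic equipment → 9% + 0.5% district = 9.5% → £11.67
Card game £9.05: toys → 7% + 1.25% district = 8.25% → £0.75
Bike helmet £35.42: athletic equipment → 9% + 0.5% district = 9.5% → £3.36
Action figure £10.41: toys → 7% + 1.25% district = 8.25% → £0.86
Kite £13.03: toys → 7% + 1.25% district = 8.25% → £1.07
Total tax = £6.62 + £4.67 + £0.50 + £0.23 + £0.36 + £8.50 + £6.50 + £11.67 + £0.75 + £3.36 + £0.86 + £1.07 = £45.09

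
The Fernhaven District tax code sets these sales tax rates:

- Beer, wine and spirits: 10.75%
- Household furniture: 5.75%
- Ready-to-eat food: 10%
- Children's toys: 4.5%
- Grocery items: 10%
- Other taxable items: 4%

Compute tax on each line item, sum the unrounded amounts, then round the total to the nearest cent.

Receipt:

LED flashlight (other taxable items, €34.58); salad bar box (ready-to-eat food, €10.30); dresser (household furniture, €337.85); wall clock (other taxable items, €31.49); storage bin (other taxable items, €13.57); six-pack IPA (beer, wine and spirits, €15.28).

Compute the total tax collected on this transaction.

€25.28

LED flashlight €34.58: other taxable items → 4% → €1.3832
Salad bar box €10.30: ready-to-eat food → 10% → €1.03
Dresser €337.85: household furniture → 5.75% → €19.426375
Wall clock €31.49: other taxable items → 4% → €1.2596
Storage bin €13.57: other taxable items → 4% → €0.5428
Six-pack IPA €15.28: beer, wine and spirits → 10.75% → €1.6426
Unrounded tax sum = €25.284575 → €25.28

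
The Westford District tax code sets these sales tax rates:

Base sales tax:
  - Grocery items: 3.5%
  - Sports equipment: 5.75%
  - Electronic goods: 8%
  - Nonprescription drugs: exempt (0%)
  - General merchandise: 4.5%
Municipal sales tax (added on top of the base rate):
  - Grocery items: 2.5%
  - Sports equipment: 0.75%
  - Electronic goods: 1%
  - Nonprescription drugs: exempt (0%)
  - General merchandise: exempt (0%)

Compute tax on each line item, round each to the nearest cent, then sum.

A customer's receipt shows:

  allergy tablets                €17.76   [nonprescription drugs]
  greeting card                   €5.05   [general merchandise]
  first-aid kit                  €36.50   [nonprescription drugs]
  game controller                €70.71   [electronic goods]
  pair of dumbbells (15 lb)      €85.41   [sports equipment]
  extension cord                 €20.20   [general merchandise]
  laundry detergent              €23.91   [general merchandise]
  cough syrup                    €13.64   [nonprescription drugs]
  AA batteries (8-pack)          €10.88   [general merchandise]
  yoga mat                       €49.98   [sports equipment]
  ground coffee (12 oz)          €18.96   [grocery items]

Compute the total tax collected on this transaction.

€19.01

Allergy tablets €17.76: nonprescription drugs → 0% + 0% municipal = 0% → €0.00
Greeting card €5.05: general merchandise → 4.5% + 0% municipal = 4.5% → €0.23
First-aid kit €36.50: nonprescription drugs → 0% + 0% municipal = 0% → €0.00
Game controller €70.71: electronic goods → 8% + 1% municipal = 9% → €6.36
Pair of dumbbells (15 lb) €85.41: sports equipment → 5.75% + 0.75% municipal = 6.5% → €5.55
Extension cord €20.20: general merchandise → 4.5% + 0% municipal = 4.5% → €0.91
Laundry detergent €23.91: general merchandise → 4.5% + 0% municipal = 4.5% → €1.08
Cough syrup €13.64: nonprescription drugs → 0% + 0% municipal = 0% → €0.00
AA batteries (8-pack) €10.88: general merchandise → 4.5% + 0% municipal = 4.5% → €0.49
Yoga mat €49.98: sports equipment → 5.75% + 0.75% municipal = 6.5% → €3.25
Ground coffee (12 oz) €18.96: grocery items → 3.5% + 2.5% municipal = 6% → €1.14
Total tax = €0.23 + €6.36 + €5.55 + €0.91 + €1.08 + €0.49 + €3.25 + €1.14 = €19.01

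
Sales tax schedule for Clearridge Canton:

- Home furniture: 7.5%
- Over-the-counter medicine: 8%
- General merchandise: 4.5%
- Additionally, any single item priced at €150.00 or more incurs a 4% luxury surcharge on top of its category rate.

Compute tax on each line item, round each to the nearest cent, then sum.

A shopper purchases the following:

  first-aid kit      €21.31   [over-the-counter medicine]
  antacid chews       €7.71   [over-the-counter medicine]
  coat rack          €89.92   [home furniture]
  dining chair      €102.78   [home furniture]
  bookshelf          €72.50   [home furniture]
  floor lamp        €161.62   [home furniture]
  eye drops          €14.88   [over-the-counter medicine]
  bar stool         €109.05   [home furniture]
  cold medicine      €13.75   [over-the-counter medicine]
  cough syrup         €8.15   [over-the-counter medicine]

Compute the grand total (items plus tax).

€653.59

First-aid kit €21.31: over-the-counter medicine → 8% → €1.70
Antacid chews €7.71: over-the-counter medicine → 8% → €0.62
Coat rack €89.92: home furniture → 7.5% → €6.74
Dining chair €102.78: home furniture → 7.5% → €7.71
Bookshelf €72.50: home furniture → 7.5% → €5.44
Floor lamp €161.62: home furniture → 7.5% + 4% surcharge = 11.5% → €18.59
Eye drops €14.88: over-the-counter medicine → 8% → €1.19
Bar stool €109.05: home furniture → 7.5% → €8.18
Cold medicine €13.75: over-the-counter medicine → 8% → €1.10
Cough syrup €8.15: over-the-counter medicine → 8% → €0.65
Subtotal = €601.67; tax = €51.92; total due = €653.59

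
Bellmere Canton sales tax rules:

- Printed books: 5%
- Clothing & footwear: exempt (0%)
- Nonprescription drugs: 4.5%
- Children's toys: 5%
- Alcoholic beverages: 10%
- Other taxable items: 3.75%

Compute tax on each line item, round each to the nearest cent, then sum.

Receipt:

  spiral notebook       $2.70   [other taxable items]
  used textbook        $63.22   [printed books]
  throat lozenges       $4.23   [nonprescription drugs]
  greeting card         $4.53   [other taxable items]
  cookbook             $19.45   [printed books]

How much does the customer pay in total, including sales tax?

$98.72

Spiral notebook $2.70: other taxable items → 3.75% → $0.10
Used textbook $63.22: printed books → 5% → $3.16
Throat lozenges $4.23: nonprescription drugs → 4.5% → $0.19
Greeting card $4.53: other taxable items → 3.75% → $0.17
Cookbook $19.45: printed books → 5% → $0.97
Subtotal = $94.13; tax = $4.59; total due = $98.72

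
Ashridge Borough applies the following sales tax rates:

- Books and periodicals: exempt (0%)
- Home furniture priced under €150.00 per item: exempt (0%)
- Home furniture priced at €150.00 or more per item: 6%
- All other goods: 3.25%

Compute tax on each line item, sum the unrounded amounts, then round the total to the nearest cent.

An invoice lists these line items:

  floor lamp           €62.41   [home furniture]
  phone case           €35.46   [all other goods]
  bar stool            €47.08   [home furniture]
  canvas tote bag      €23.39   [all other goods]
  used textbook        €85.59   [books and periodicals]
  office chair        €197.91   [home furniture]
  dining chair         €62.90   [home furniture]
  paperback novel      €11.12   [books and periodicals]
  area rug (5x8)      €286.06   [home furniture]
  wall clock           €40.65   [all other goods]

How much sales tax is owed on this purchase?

Floor lamp €62.41: home furniture, under €150.00 → 0% → €0.00
Phone case €35.46: all other goods → 3.25% → €1.15245
Bar stool €47.08: home furniture, under €150.00 → 0% → €0.00
Canvas tote bag €23.39: all other goods → 3.25% → €0.760175
Used textbook €85.59: books and periodicals → 0% → €0.00
Office chair €197.91: home furniture, €150.00 or more → 6% → €11.8746
Dining chair €62.90: home furniture, under €150.00 → 0% → €0.00
Paperback novel €11.12: books and periodicals → 0% → €0.00
Area rug (5x8) €286.06: home furniture, €150.00 or more → 6% → €17.1636
Wall clock €40.65: all other goods → 3.25% → €1.321125
Unrounded tax sum = €32.27195 → €32.27

€32.27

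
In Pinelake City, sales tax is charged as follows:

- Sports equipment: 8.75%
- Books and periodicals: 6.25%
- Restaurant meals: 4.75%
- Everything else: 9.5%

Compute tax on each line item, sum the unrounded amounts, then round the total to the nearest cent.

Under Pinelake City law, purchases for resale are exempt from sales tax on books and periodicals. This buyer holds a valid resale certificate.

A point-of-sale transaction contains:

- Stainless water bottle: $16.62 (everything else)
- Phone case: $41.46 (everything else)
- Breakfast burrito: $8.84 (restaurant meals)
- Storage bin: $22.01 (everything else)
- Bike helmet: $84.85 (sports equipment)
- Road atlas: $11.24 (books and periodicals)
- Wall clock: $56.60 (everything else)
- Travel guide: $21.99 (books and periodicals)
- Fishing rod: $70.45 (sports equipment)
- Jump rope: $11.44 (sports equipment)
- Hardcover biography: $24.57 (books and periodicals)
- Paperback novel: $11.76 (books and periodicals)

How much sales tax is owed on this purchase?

$28.00

Stainless water bottle $16.62: everything else → 9.5% → $1.5789
Phone case $41.46: everything else → 9.5% → $3.9387
Breakfast burrito $8.84: restaurant meals → 4.75% → $0.4199
Storage bin $22.01: everything else → 9.5% → $2.09095
Bike helmet $84.85: sports equipment → 8.75% → $7.424375
Road atlas $11.24: books and periodicals, buyer-exempt → 0% → $0.00
Wall clock $56.60: everything else → 9.5% → $5.377
Travel guide $21.99: books and periodicals, buyer-exempt → 0% → $0.00
Fishing rod $70.45: sports equipment → 8.75% → $6.164375
Jump rope $11.44: sports equipment → 8.75% → $1.001
Hardcover biography $24.57: books and periodicals, buyer-exempt → 0% → $0.00
Paperback novel $11.76: books and periodicals, buyer-exempt → 0% → $0.00
Unrounded tax sum = $27.9952 → $28.00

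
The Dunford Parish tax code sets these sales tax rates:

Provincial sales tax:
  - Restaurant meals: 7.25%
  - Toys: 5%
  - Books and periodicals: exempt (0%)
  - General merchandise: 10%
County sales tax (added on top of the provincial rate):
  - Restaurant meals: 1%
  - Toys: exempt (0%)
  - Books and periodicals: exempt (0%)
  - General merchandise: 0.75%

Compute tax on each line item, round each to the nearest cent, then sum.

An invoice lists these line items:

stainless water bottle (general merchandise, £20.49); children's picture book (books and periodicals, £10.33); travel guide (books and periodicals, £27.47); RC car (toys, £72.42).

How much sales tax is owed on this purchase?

£5.82

Stainless water bottle £20.49: general merchandise → 10% + 0.75% county = 10.75% → £2.20
Children's picture book £10.33: books and periodicals → 0% + 0% county = 0% → £0.00
Travel guide £27.47: books and periodicals → 0% + 0% county = 0% → £0.00
RC car £72.42: toys → 5% + 0% county = 5% → £3.62
Total tax = £2.20 + £3.62 = £5.82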